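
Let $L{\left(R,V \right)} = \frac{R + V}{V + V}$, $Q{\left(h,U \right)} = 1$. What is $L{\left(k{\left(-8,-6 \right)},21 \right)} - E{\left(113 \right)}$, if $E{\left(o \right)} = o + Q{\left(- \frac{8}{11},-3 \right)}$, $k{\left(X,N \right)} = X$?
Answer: $- \frac{4775}{42} \approx -113.69$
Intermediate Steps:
$L{\left(R,V \right)} = \frac{R + V}{2 V}$
$E{\left(o \right)} = 1 + o$ ($E{\left(o \right)} = o + 1 = 1 + o$)
$L{\left(k{\left(-8,-6 \right)},21 \right)} - E{\left(113 \right)} = \frac{-8 + 21}{2 \cdot 21} - \left(1 + 113\right) = \frac{1}{2} \cdot \frac{1}{21} \cdot 13 - 114 = \frac{13}{42} - 114 = - \frac{4775}{42}$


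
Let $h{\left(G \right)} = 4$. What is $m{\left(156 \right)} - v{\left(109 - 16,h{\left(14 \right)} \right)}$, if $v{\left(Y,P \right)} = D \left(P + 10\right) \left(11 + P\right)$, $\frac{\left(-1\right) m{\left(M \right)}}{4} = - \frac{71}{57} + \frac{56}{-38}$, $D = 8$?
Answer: $- \frac{95140}{57} \approx -1669.1$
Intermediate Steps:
$m{\left(M \right)} = \frac{620}{57}$ ($m{\left(M \right)} = - 4 \left(- \frac{71}{57} + \frac{56}{-38}\right) = - 4 \left(\left(-71\right) \frac{1}{57} + 56 \left(- \frac{1}{38}\right)\right) = - 4 \left(- \frac{71}{57} - \frac{28}{19}\right) = \left(-4\right) \left(- \frac{155}{57}\right) = \frac{620}{57}$)
$v{\left(Y,P \right)} = 8 \left(10 + P\right) \left(11 + P\right)$ ($v{\left(Y,P \right)} = 8 \left(P + 10\right) \left(11 + P\right) = 8 \left(10 + P\right) \left(11 + P\right)$)
$m{\left(156 \right)} - v{\left(109 - 16,h{\left(14 \right)} \right)} = \frac{620}{57} - \left(880 + 8 \cdot 4^{2} + 168 \cdot 4\right) = \frac{620}{57} - \left(880 + 8 \cdot 16 + 672\right) = \frac{620}{57} - \left(880 + 128 + 672\right) = \frac{620}{57} - 1680 = - \frac{95140}{57}$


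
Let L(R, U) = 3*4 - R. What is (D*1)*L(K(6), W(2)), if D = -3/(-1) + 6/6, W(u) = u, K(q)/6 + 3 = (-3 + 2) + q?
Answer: 0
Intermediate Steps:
K(q) = -24 + 6*q (K(q) = -18 + 6*((-3 + 2) + q) = -18 + 6*(-1 + q) = -18 + (-6 + 6*q) = -24 + 6*q)
L(R, U) = 12 - R
D = 4 (D = -3*(-1) + 6*(1/6) = 3 + 1 = 4)
(D*1)*L(K(6), W(2)) = (4*1)*(12 - (-24 + 6*6)) = 4*(12 - (-24 + 36)) = 4*(12 - 1*12) = 4*(12 - 12) = 4*0 = 0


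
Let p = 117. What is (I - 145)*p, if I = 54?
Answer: -10647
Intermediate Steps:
(I - 145)*p = (54 - 145)*117 = -91*117 = -10647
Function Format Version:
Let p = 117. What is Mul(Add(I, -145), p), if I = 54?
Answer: -10647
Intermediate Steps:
Mul(Add(I, -145), p) = Mul(Add(54, -145), 117) = Mul(-91, 117) = -10647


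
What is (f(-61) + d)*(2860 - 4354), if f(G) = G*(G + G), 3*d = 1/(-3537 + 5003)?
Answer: -8149749333/733 ≈ -1.1118e+7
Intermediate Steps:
d = 1/4398 (d = 1/(3*(-3537 + 5003)) = (⅓)/1466 = (⅓)*(1/1466) = 1/4398 ≈ 0.00022738)
f(G) = 2*G² (f(G) = G*(2*G) = 2*G²)
(f(-61) + d)*(2860 - 4354) = (2*(-61)² + 1/4398)*(2860 - 4354) = (2*3721 + 1/4398)*(-1494) = (7442 + 1/4398)*(-1494) = (32729917/4398)*(-1494) = -8149749333/733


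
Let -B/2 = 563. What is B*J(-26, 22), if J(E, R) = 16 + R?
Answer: -42788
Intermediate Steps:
B = -1126 (B = -2*563 = -1126)
B*J(-26, 22) = -1126*(16 + 22) = -1126*38 = -42788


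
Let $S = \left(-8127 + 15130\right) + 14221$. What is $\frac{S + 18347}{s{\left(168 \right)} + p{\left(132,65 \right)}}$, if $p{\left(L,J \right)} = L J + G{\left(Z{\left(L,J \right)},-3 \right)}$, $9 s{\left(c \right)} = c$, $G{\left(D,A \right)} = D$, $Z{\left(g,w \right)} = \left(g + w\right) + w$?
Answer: $\frac{118713}{26582} \approx 4.4659$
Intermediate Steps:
$Z{\left(g,w \right)} = g + 2 w$
$s{\left(c \right)} = \frac{c}{9}$
$S = 21224$ ($S = 7003 + 14221 = 21224$)
$p{\left(L,J \right)} = L + 2 J + J L$ ($p{\left(L,J \right)} = L J + \left(L + 2 J\right) = J L + \left(L + 2 J\right) = L + 2 J + J L$)
$\frac{S + 18347}{s{\left(168 \right)} + p{\left(132,65 \right)}} = \frac{21224 + 18347}{\frac{1}{9} \cdot 168 + \left(132 + 2 \cdot 65 + 65 \cdot 132\right)} = \frac{39571}{\frac{56}{3} + \left(132 + 130 + 8580\right)} = \frac{39571}{\frac{56}{3} + 8842} = \frac{39571}{\frac{26582}{3}} = 39571 \cdot \frac{3}{26582} = \frac{118713}{26582}$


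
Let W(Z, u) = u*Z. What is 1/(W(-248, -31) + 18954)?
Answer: 1/26642 ≈ 3.7535e-5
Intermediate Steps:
W(Z, u) = Z*u
1/(W(-248, -31) + 18954) = 1/(-248*(-31) + 18954) = 1/(7688 + 18954) = 1/26642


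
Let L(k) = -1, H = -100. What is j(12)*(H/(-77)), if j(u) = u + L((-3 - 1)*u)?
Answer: 100/7 ≈ 14.286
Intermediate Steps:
j(u) = -1 + u (j(u) = u - 1 = -1 + u)
j(12)*(H/(-77)) = (-1 + 12)*(-100/(-77)) = 11*(-100*(-1/77)) = 11*(100/77) = 100/7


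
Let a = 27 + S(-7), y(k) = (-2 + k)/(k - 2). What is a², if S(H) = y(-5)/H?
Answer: 35344/49 ≈ 721.31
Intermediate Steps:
y(k) = 1 (y(k) = (-2 + k)/(-2 + k) = 1)
S(H) = 1/H
a = 188/7 (a = 27 + 1/(-7) = 27 - ⅐ = 188/7 ≈ 26.857)
a² = (188/7)² = 35344/49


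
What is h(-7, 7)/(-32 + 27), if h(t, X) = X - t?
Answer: -14/5 ≈ -2.8000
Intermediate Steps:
h(-7, 7)/(-32 + 27) = (7 - 1*(-7))/(-32 + 27) = (7 + 7)/(-5) = -⅕*14 = -14/5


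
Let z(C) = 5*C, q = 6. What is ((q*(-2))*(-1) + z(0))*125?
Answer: 1500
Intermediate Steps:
((q*(-2))*(-1) + z(0))*125 = ((6*(-2))*(-1) + 5*0)*125 = (-12*(-1) + 0)*125 = (12 + 0)*125 = 12*125 = 1500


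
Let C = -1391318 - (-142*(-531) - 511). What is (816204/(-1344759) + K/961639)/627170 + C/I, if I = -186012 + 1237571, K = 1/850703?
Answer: -337205535982175400307075383707/241842240839299878234755965030 ≈ -1.3943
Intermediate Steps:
K = 1/850703 ≈ 1.1755e-6
I = 1051559
C = -1466209 (C = -1391318 - (75402 - 511) = -1391318 - 1*74891 = -1391318 - 74891 = -1466209)
(816204/(-1344759) + K/961639)/627170 + C/I = (816204/(-1344759) + (1/850703)/961639)/627170 - 1466209/1051559 = (816204*(-1/1344759) + (1/850703)*(1/961639))*(1/627170) - 1466209*1/1051559 = (-272068/448253 + 1/818069182217)*(1/627170) - 1466209/1051559 = -222570446266966503/366701965136316901*1/627170 - 1466209/1051559 = -222570446266966503/229984471474543870800170 - 1466209/1051559 = -337205535982175400307075383707/241842240839299878234755965030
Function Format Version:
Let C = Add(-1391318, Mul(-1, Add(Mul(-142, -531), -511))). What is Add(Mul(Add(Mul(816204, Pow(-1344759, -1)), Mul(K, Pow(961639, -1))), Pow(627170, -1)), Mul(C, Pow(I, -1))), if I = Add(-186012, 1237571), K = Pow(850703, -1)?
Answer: Rational(-337205535982175400307075383707, 241842240839299878234755965030) ≈ -1.3943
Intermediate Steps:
K = Rational(1, 850703) ≈ 1.1755e-6
I = 1051559
C = -1466209 (C = Add(-1391318, Mul(-1, Add(75402, -511))) = Add(-1391318, Mul(-1, 74891)) = Add(-1391318, -74891) = -1466209)
Add(Mul(Add(Mul(816204, Pow(-1344759, -1)), Mul(K, Pow(961639, -1))), Pow(627170, -1)), Mul(C, Pow(I, -1))) = Add(Mul(Add(Mul(816204, Pow(-1344759, -1)), Mul(Rational(1, 850703), Pow(961639, -1))), Pow(627170, -1)), Mul(-1466209, Pow(1051559, -1))) = Add(Mul(Add(Mul(816204, Rational(-1, 1344759)), Mul(Rational(1, 850703), Rational(1, 961639))), Rational(1, 627170)), Mul(-1466209, Rational(1, 1051559))) = Add(Mul(Add(Rational(-272068, 448253), Rational(1, 818069182217)), Rational(1, 627170)), Rational(-1466209, 1051559)) = Add(Mul(Rational(-222570446266966503, 366701965136316901), Rational(1, 627170)), Rational(-1466209, 1051559)) = Add(Rational(-222570446266966503, 229984471474543870800170), Rational(-1466209, 1051559)) = Rational(-337205535982175400307075383707, 241842240839299878234755965030)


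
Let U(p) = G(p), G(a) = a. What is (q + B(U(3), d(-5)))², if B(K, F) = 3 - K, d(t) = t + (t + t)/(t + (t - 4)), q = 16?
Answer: 256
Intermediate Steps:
d(t) = t + 2*t/(-4 + 2*t) (d(t) = t + (2*t)/(t + (-4 + t)) = t + (2*t)/(-4 + 2*t) = t + 2*t/(-4 + 2*t))
U(p) = p
(q + B(U(3), d(-5)))² = (16 + (3 - 1*3))² = (16 + (3 - 3))² = (16 + 0)² = 16² = 256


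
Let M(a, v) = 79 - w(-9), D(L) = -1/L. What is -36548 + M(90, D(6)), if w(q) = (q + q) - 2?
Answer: -36449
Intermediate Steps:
w(q) = -2 + 2*q (w(q) = 2*q - 2 = -2 + 2*q)
M(a, v) = 99 (M(a, v) = 79 - (-2 + 2*(-9)) = 79 - (-2 - 18) = 79 - 1*(-20) = 79 + 20 = 99)
-36548 + M(90, D(6)) = -36548 + 99 = -36449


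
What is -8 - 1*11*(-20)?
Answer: 212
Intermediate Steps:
-8 - 1*11*(-20) = -8 - 11*(-20) = -8 + 220 = 212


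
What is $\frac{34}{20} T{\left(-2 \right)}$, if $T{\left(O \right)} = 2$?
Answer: $\frac{17}{5} \approx 3.4$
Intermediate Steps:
$\frac{34}{20} T{\left(-2 \right)} = \frac{34}{20} \cdot 2 = 34 \cdot \frac{1}{20} \cdot 2 = \frac{17}{10} \cdot 2 = \frac{17}{5}$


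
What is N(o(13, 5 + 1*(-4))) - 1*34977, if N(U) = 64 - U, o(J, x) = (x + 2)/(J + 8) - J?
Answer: -244301/7 ≈ -34900.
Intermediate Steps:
o(J, x) = -J + (2 + x)/(8 + J) (o(J, x) = (2 + x)/(8 + J) - J = -J + (2 + x)/(8 + J))
N(o(13, 5 + 1*(-4))) - 1*34977 = (64 - (2 + (5 + 1*(-4)) - 1*13**2 - 8*13)/(8 + 13)) - 1*34977 = (64 - (2 + (5 - 4) - 1*169 - 104)/21) - 34977 = (64 - (2 + 1 - 169 - 104)/21) - 34977 = (64 - (-270)/21) - 34977 = (64 - 1*(-90/7)) - 34977 = (64 + 90/7) - 34977 = 538/7 - 34977 = -244301/7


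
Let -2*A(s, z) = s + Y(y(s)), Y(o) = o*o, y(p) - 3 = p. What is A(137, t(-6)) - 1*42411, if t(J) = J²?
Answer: -104559/2 ≈ -52280.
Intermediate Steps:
y(p) = 3 + p
Y(o) = o²
A(s, z) = -s/2 - (3 + s)²/2 (A(s, z) = -(s + (3 + s)²)/2 = -s/2 - (3 + s)²/2)
A(137, t(-6)) - 1*42411 = (-½*137 - (3 + 137)²/2) - 1*42411 = (-137/2 - ½*140²) - 42411 = (-137/2 - ½*19600) - 42411 = (-137/2 - 9800) - 42411 = -19737/2 - 42411 = -104559/2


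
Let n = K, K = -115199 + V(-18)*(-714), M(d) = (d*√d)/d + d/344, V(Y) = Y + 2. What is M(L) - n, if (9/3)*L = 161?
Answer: 107095961/1032 + √483/3 ≈ 1.0378e+5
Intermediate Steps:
V(Y) = 2 + Y
L = 161/3 (L = (⅓)*161 = 161/3 ≈ 53.667)
M(d) = √d + d/344 (M(d) = d^(3/2)/d + d*(1/344) = √d + d/344)
K = -103775 (K = -115199 + (2 - 18)*(-714) = -115199 - 16*(-714) = -115199 + 11424 = -103775)
n = -103775
M(L) - n = (√(161/3) + (1/344)*(161/3)) - 1*(-103775) = (√483/3 + 161/1032) + 103775 = (161/1032 + √483/3) + 103775 = 107095961/1032 + √483/3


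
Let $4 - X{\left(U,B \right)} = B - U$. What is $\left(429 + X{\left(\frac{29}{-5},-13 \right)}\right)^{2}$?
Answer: $\frac{4844401}{25} \approx 1.9378 \cdot 10^{5}$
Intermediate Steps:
$X{\left(U,B \right)} = 4 + U - B$ ($X{\left(U,B \right)} = 4 - \left(B - U\right) = 4 + U - B$)
$\left(429 + X{\left(\frac{29}{-5},-13 \right)}\right)^{2} = \left(429 + \left(4 + \frac{29}{-5} - -13\right)\right)^{2} = \left(429 + \left(4 + 29 \left(- \frac{1}{5}\right) + 13\right)\right)^{2} = \left(429 + \left(4 - \frac{29}{5} + 13\right)\right)^{2} = \left(429 + \frac{56}{5}\right)^{2} = \left(\frac{2201}{5}\right)^{2} = \frac{4844401}{25}$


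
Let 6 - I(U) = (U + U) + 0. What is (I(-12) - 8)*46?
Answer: 1012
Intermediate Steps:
I(U) = 6 - 2*U (I(U) = 6 - ((U + U) + 0) = 6 - (2*U + 0) = 6 - 2*U)
(I(-12) - 8)*46 = ((6 - 2*(-12)) - 8)*46 = ((6 + 24) - 8)*46 = (30 - 8)*46 = 22*46 = 1012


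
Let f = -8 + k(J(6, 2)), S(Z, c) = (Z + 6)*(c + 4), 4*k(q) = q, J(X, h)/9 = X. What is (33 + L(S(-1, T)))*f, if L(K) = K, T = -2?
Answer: 473/2 ≈ 236.50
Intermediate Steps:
J(X, h) = 9*X
k(q) = q/4
S(Z, c) = (4 + c)*(6 + Z) (S(Z, c) = (6 + Z)*(4 + c) = (4 + c)*(6 + Z))
f = 11/2 (f = -8 + (9*6)/4 = -8 + (¼)*54 = -8 + 27/2 = 11/2 ≈ 5.5000)
(33 + L(S(-1, T)))*f = (33 + (24 + 4*(-1) + 6*(-2) - 1*(-2)))*(11/2) = (33 + (24 - 4 - 12 + 2))*(11/2) = (33 + 10)*(11/2) = 43*(11/2) = 473/2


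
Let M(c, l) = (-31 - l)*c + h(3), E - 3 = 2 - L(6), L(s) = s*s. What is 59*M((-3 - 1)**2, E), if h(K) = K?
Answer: 177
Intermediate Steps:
L(s) = s**2
E = -31 (E = 3 + (2 - 1*6**2) = 3 + (2 - 1*36) = 3 + (2 - 36) = 3 - 34 = -31)
M(c, l) = 3 + c*(-31 - l) (M(c, l) = (-31 - l)*c + 3 = c*(-31 - l) + 3 = 3 + c*(-31 - l))
59*M((-3 - 1)**2, E) = 59*(3 - 31*(-3 - 1)**2 - 1*(-3 - 1)**2*(-31)) = 59*(3 - 31*(-4)**2 - 1*(-4)**2*(-31)) = 59*(3 - 31*16 - 1*16*(-31)) = 59*(3 - 496 + 496) = 59*3 = 177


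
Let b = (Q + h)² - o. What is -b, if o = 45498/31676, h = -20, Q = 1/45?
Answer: -12754220713/32071950 ≈ -397.68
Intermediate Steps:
Q = 1/45 ≈ 0.022222
o = 22749/15838 (o = 45498*(1/31676) = 22749/15838 ≈ 1.4364)
b = 12754220713/32071950 (b = (1/45 - 20)² - 1*22749/15838 = (-899/45)² - 22749/15838 = 808201/2025 - 22749/15838 = 12754220713/32071950 ≈ 397.68)
-b = -1*12754220713/32071950 = -12754220713/32071950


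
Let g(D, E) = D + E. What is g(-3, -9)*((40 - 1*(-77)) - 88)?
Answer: -348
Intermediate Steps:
g(-3, -9)*((40 - 1*(-77)) - 88) = (-3 - 9)*((40 - 1*(-77)) - 88) = -12*((40 + 77) - 88) = -12*(117 - 88) = -12*29 = -348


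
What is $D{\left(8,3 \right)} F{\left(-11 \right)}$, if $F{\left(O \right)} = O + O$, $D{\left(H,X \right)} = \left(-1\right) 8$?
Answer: $176$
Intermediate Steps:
$D{\left(H,X \right)} = -8$
$F{\left(O \right)} = 2 O$
$D{\left(8,3 \right)} F{\left(-11 \right)} = - 8 \cdot 2 \left(-11\right) = \left(-8\right) \left(-22\right) = 176$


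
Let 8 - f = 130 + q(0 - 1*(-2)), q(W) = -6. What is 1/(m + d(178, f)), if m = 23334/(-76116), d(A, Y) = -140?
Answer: -12686/1779929 ≈ -0.0071272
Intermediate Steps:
f = -116 (f = 8 - (130 - 6) = 8 - 1*124 = 8 - 124 = -116)
m = -3889/12686 (m = 23334*(-1/76116) = -3889/12686 ≈ -0.30656)
1/(m + d(178, f)) = 1/(-3889/12686 - 140) = 1/(-1779929/12686) = -12686/1779929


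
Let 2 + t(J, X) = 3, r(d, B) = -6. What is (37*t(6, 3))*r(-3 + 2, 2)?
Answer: -222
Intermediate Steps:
t(J, X) = 1 (t(J, X) = -2 + 3 = 1)
(37*t(6, 3))*r(-3 + 2, 2) = (37*1)*(-6) = 37*(-6) = -222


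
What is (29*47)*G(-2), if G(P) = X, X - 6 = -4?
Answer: 2726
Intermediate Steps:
X = 2 (X = 6 - 4 = 2)
G(P) = 2
(29*47)*G(-2) = (29*47)*2 = 1363*2 = 2726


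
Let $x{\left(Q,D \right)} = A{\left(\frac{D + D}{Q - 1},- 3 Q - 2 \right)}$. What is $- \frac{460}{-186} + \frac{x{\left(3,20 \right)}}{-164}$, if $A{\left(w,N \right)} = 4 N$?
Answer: $\frac{10453}{3813} \approx 2.7414$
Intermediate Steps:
$x{\left(Q,D \right)} = -8 - 12 Q$ ($x{\left(Q,D \right)} = 4 \left(- 3 Q - 2\right) = 4 \left(-2 - 3 Q\right) = -8 - 12 Q$)
$- \frac{460}{-186} + \frac{x{\left(3,20 \right)}}{-164} = - \frac{460}{-186} + \frac{-8 - 36}{-164} = \left(-460\right) \left(- \frac{1}{186}\right) + \left(-8 - 36\right) \left(- \frac{1}{164}\right) = \frac{230}{93} - - \frac{11}{41} = \frac{230}{93} + \frac{11}{41} = \frac{10453}{3813}$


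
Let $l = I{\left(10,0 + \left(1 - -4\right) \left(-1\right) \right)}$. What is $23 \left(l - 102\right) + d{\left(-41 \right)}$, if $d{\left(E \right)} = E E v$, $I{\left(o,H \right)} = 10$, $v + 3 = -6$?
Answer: $-17245$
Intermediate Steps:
$v = -9$ ($v = -3 - 6 = -9$)
$l = 10$
$d{\left(E \right)} = - 9 E^{2}$ ($d{\left(E \right)} = E E \left(-9\right) = E^{2} \left(-9\right) = - 9 E^{2}$)
$23 \left(l - 102\right) + d{\left(-41 \right)} = 23 \left(10 - 102\right) - 9 \left(-41\right)^{2} = 23 \left(-92\right) - 15129 = -2116 - 15129 = -17245$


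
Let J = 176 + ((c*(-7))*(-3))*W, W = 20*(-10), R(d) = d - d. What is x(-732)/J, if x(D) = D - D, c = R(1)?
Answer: 0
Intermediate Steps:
R(d) = 0
c = 0
W = -200
x(D) = 0
J = 176 (J = 176 + ((0*(-7))*(-3))*(-200) = 176 + (0*(-3))*(-200) = 176 + 0*(-200) = 176 + 0 = 176)
x(-732)/J = 0/176 = 0*(1/176) = 0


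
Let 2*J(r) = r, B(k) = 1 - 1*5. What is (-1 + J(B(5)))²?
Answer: 9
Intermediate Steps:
B(k) = -4 (B(k) = 1 - 5 = -4)
J(r) = r/2
(-1 + J(B(5)))² = (-1 + (½)*(-4))² = (-1 - 2)² = (-3)² = 9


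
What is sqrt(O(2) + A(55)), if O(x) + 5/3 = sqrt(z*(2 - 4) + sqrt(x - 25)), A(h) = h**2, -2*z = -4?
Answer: sqrt(27210 + 9*sqrt(-4 + I*sqrt(23)))/3 ≈ 54.995 + 0.020577*I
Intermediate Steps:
z = 2 (z = -1/2*(-4) = 2)
O(x) = -5/3 + sqrt(-4 + sqrt(-25 + x)) (O(x) = -5/3 + sqrt(2*(2 - 4) + sqrt(x - 25)) = -5/3 + sqrt(2*(-2) + sqrt(-25 + x)) = -5/3 + sqrt(-4 + sqrt(-25 + x)))
sqrt(O(2) + A(55)) = sqrt((-5/3 + sqrt(-4 + sqrt(-25 + 2))) + 55**2) = sqrt((-5/3 + sqrt(-4 + sqrt(-23))) + 3025) = sqrt((-5/3 + sqrt(-4 + I*sqrt(23))) + 3025) = sqrt(9070/3 + sqrt(-4 + I*sqrt(23)))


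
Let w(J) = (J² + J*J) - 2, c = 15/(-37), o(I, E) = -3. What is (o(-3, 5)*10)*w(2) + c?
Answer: -6675/37 ≈ -180.41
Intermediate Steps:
c = -15/37 (c = 15*(-1/37) = -15/37 ≈ -0.40541)
w(J) = -2 + 2*J² (w(J) = (J² + J²) - 2 = 2*J² - 2 = -2 + 2*J²)
(o(-3, 5)*10)*w(2) + c = (-3*10)*(-2 + 2*2²) - 15/37 = -30*(-2 + 2*4) - 15/37 = -30*(-2 + 8) - 15/37 = -30*6 - 15/37 = -180 - 15/37 = -6675/37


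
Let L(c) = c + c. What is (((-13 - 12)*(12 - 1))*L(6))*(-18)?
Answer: 59400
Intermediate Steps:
L(c) = 2*c
(((-13 - 12)*(12 - 1))*L(6))*(-18) = (((-13 - 12)*(12 - 1))*(2*6))*(-18) = (-25*11*12)*(-18) = -275*12*(-18) = -3300*(-18) = 59400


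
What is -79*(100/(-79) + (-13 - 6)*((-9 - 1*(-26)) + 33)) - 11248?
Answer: 63902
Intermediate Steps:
-79*(100/(-79) + (-13 - 6)*((-9 - 1*(-26)) + 33)) - 11248 = -79*(100*(-1/79) - 19*((-9 + 26) + 33)) - 11248 = -79*(-100/79 - 19*(17 + 33)) - 11248 = -79*(-100/79 - 19*50) - 11248 = -79*(-100/79 - 950) - 11248 = -79*(-75150/79) - 11248 = 75150 - 11248 = 63902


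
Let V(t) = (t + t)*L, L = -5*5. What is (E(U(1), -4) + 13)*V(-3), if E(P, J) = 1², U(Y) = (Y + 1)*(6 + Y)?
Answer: 2100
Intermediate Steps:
U(Y) = (1 + Y)*(6 + Y)
E(P, J) = 1
L = -25
V(t) = -50*t (V(t) = (t + t)*(-25) = (2*t)*(-25) = -50*t)
(E(U(1), -4) + 13)*V(-3) = (1 + 13)*(-50*(-3)) = 14*150 = 2100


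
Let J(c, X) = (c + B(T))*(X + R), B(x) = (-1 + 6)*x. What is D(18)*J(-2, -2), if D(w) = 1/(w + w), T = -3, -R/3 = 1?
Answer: 85/36 ≈ 2.3611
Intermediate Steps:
R = -3 (R = -3*1 = -3)
B(x) = 5*x
J(c, X) = (-15 + c)*(-3 + X) (J(c, X) = (c + 5*(-3))*(X - 3) = (c - 15)*(-3 + X) = (-15 + c)*(-3 + X))
D(w) = 1/(2*w)
D(18)*J(-2, -2) = ((½)/18)*(45 - 15*(-2) - 3*(-2) - 2*(-2)) = ((½)*(1/18))*(45 + 30 + 6 + 4) = (1/36)*85 = 85/36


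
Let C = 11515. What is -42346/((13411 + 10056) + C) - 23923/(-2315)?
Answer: 369421698/40491665 ≈ 9.1234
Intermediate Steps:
-42346/((13411 + 10056) + C) - 23923/(-2315) = -42346/((13411 + 10056) + 11515) - 23923/(-2315) = -42346/(23467 + 11515) - 23923*(-1/2315) = -42346/34982 + 23923/2315 = -42346*1/34982 + 23923/2315 = -21173/17491 + 23923/2315 = 369421698/40491665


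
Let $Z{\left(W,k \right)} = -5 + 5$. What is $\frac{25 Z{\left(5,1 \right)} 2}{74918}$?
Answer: $0$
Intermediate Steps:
$Z{\left(W,k \right)} = 0$
$\frac{25 Z{\left(5,1 \right)} 2}{74918} = \frac{25 \cdot 0 \cdot 2}{74918} = 0 \cdot 2 \cdot \frac{1}{74918} = 0 \cdot \frac{1}{74918} = 0$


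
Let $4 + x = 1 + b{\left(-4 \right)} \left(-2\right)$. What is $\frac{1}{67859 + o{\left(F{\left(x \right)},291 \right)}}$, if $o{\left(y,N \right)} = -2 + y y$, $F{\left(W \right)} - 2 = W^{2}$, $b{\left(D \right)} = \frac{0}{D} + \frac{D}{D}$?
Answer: $\frac{1}{68586} \approx 1.458 \cdot 10^{-5}$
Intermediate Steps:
$b{\left(D \right)} = 1$ ($b{\left(D \right)} = 0 + 1 = 1$)
$x = -5$ ($x = -4 + \left(1 + 1 \left(-2\right)\right) = -4 + \left(1 - 2\right) = -4 - 1 = -5$)
$F{\left(W \right)} = 2 + W^{2}$
$o{\left(y,N \right)} = -2 + y^{2}$
$\frac{1}{67859 + o{\left(F{\left(x \right)},291 \right)}} = \frac{1}{67859 - \left(2 - \left(2 + \left(-5\right)^{2}\right)^{2}\right)} = \frac{1}{67859 - \left(2 - \left(2 + 25\right)^{2}\right)} = \frac{1}{67859 - \left(2 - 27^{2}\right)} = \frac{1}{67859 + \left(-2 + 729\right)} = \frac{1}{67859 + 727} = \frac{1}{68586}$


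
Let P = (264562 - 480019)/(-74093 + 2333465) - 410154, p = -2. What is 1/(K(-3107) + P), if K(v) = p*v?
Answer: -753124/304216980379 ≈ -2.4756e-6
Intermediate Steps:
K(v) = -2*v
P = -308896892915/753124 (P = -215457/2259372 - 410154 = -215457*1/2259372 - 410154 = -71819/753124 - 410154 = -308896892915/753124 ≈ -4.1015e+5)
1/(K(-3107) + P) = 1/(-2*(-3107) - 308896892915/753124) = 1/(6214 - 308896892915/753124) = 1/(-304216980379/753124) = -753124/304216980379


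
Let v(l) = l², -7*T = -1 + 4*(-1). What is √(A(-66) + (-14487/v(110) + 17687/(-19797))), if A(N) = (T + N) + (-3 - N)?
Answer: I*√1016945649294267/15243690 ≈ 2.092*I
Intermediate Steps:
T = 5/7 (T = -(-1 + 4*(-1))/7 = -(-1 - 4)/7 = -⅐*(-5) = 5/7 ≈ 0.71429)
A(N) = -16/7 (A(N) = (5/7 + N) + (-3 - N) = -16/7)
√(A(-66) + (-14487/v(110) + 17687/(-19797))) = √(-16/7 + (-14487/(110²) + 17687/(-19797))) = √(-16/7 + (-14487/12100 + 17687*(-1/19797))) = √(-16/7 + (-14487*1/12100 - 17687/19797)) = √(-16/7 + (-1317/1100 - 17687/19797)) = √(-16/7 - 45528349/21776700) = √(-667125643/152436900) = I*√1016945649294267/15243690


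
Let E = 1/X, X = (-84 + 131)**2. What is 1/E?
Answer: 2209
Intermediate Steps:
X = 2209 (X = 47**2 = 2209)
E = 1/2209 ≈ 0.00045269
1/E = 1/(1/2209) = 2209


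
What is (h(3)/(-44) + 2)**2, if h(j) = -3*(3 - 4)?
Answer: 7225/1936 ≈ 3.7319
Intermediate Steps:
h(j) = 3 (h(j) = -3*(-1) = 3)
(h(3)/(-44) + 2)**2 = (3/(-44) + 2)**2 = (3*(-1/44) + 2)**2 = (-3/44 + 2)**2 = (85/44)**2 = 7225/1936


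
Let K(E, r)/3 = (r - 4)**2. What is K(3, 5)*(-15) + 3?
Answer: -42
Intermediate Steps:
K(E, r) = 3*(-4 + r)**2 (K(E, r) = 3*(r - 4)**2 = 3*(-4 + r)**2)
K(3, 5)*(-15) + 3 = (3*(-4 + 5)**2)*(-15) + 3 = (3*1**2)*(-15) + 3 = (3*1)*(-15) + 3 = 3*(-15) + 3 = -45 + 3 = -42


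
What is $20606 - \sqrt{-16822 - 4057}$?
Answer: $20606 - i \sqrt{20879} \approx 20606.0 - 144.5 i$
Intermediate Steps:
$20606 - \sqrt{-16822 - 4057} = 20606 - \sqrt{-20879} = 20606 - i \sqrt{20879}$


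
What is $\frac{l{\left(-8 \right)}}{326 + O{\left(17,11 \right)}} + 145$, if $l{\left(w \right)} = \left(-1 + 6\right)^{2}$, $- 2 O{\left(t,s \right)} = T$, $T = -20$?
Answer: $\frac{48745}{336} \approx 145.07$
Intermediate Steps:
$O{\left(t,s \right)} = 10$ ($O{\left(t,s \right)} = \left(- \frac{1}{2}\right) \left(-20\right) = 10$)
$l{\left(w \right)} = 25$ ($l{\left(w \right)} = 5^{2} = 25$)
$\frac{l{\left(-8 \right)}}{326 + O{\left(17,11 \right)}} + 145 = \frac{25}{326 + 10} + 145 = \frac{25}{336} + 145 = \frac{48745}{336}$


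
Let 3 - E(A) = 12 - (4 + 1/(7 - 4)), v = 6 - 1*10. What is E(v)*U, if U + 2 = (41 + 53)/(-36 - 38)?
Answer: 1694/111 ≈ 15.261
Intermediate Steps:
v = -4 (v = 6 - 10 = -4)
E(A) = -14/3 (E(A) = 3 - (12 - (4 + 1/(7 - 4))) = 3 - (12 - (4 + 1/3)) = 3 - (12 - (4 + ⅓)) = 3 - (12 - 1*13/3) = 3 - (12 - 13/3) = 3 - 1*23/3 = 3 - 23/3 = -14/3)
U = -121/37 (U = -2 + (41 + 53)/(-36 - 38) = -2 + 94/(-74) = -2 + 94*(-1/74) = -2 - 47/37 = -121/37 ≈ -3.2703)
E(v)*U = -14/3*(-121/37) = 1694/111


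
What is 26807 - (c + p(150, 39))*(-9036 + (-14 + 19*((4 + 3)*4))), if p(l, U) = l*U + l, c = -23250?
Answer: -146908693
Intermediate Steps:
p(l, U) = l + U*l (p(l, U) = U*l + l = l + U*l)
26807 - (c + p(150, 39))*(-9036 + (-14 + 19*((4 + 3)*4))) = 26807 - (-23250 + 150*(1 + 39))*(-9036 + (-14 + 19*((4 + 3)*4))) = 26807 - (-23250 + 150*40)*(-9036 + (-14 + 19*(7*4))) = 26807 - (-23250 + 6000)*(-9036 + (-14 + 19*28)) = 26807 - (-17250)*(-9036 + (-14 + 532)) = 26807 - (-17250)*(-9036 + 518) = 26807 - (-17250)*(-8518) = 26807 - 1*146935500 = 26807 - 146935500 = -146908693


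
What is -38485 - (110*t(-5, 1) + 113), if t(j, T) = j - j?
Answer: -38598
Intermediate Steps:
t(j, T) = 0
-38485 - (110*t(-5, 1) + 113) = -38485 - (110*0 + 113) = -38485 - (0 + 113) = -38485 - 1*113 = -38485 - 113 = -38598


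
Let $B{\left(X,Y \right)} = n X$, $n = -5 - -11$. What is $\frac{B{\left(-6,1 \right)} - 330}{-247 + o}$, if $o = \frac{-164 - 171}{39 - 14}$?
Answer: $\frac{305}{217} \approx 1.4055$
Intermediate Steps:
$n = 6$ ($n = -5 + 11 = 6$)
$B{\left(X,Y \right)} = 6 X$
$o = - \frac{67}{5}$ ($o = - \frac{335}{39 - 14} = - \frac{335}{25} = \left(-335\right) \frac{1}{25} = - \frac{67}{5} \approx -13.4$)
$\frac{B{\left(-6,1 \right)} - 330}{-247 + o} = \frac{6 \left(-6\right) - 330}{-247 - \frac{67}{5}} = \frac{-36 - 330}{- \frac{1302}{5}} = \left(-366\right) \left(- \frac{5}{1302}\right) = \frac{305}{217}$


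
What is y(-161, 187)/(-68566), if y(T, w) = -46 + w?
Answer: -141/68566 ≈ -0.0020564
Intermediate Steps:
y(-161, 187)/(-68566) = (-46 + 187)/(-68566) = 141*(-1/68566) = -141/68566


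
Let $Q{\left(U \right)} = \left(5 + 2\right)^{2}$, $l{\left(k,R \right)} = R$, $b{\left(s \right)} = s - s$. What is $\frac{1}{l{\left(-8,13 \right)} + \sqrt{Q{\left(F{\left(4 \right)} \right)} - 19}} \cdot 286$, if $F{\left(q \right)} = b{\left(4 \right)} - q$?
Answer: $\frac{3718}{139} - \frac{286 \sqrt{30}}{139} \approx 15.479$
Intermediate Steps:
$b{\left(s \right)} = 0$
$F{\left(q \right)} = - q$ ($F{\left(q \right)} = 0 - q = - q$)
$Q{\left(U \right)} = 49$ ($Q{\left(U \right)} = 7^{2} = 49$)
$\frac{1}{l{\left(-8,13 \right)} + \sqrt{Q{\left(F{\left(4 \right)} \right)} - 19}} \cdot 286 = \frac{1}{13 + \sqrt{49 - 19}} \cdot 286 = \frac{1}{13 + \sqrt{30}} \cdot 286 = \frac{286}{13 + \sqrt{30}}$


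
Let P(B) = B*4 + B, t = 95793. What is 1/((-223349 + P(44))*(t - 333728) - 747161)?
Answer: 1/53089451454 ≈ 1.8836e-11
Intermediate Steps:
P(B) = 5*B (P(B) = 4*B + B = 5*B)
1/((-223349 + P(44))*(t - 333728) - 747161) = 1/((-223349 + 5*44)*(95793 - 333728) - 747161) = 1/((-223349 + 220)*(-237935) - 747161) = 1/(-223129*(-237935) - 747161) = 1/(53090198615 - 747161) = 1/53089451454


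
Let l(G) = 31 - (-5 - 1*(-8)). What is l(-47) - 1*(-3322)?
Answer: 3350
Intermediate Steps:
l(G) = 28 (l(G) = 31 - (-5 + 8) = 31 - 1*3 = 31 - 3 = 28)
l(-47) - 1*(-3322) = 28 - 1*(-3322) = 28 + 3322 = 3350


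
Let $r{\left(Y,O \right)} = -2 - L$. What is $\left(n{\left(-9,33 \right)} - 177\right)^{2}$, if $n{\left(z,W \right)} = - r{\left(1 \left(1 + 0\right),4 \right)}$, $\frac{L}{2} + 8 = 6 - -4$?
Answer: $29241$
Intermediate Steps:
$L = 4$ ($L = -16 + 2 \left(6 - -4\right) = -16 + 2 \left(6 + 4\right) = -16 + 2 \cdot 10 = -16 + 20 = 4$)
$r{\left(Y,O \right)} = -6$ ($r{\left(Y,O \right)} = -2 - 4 = -6$)
$n{\left(z,W \right)} = 6$ ($n{\left(z,W \right)} = \left(-1\right) \left(-6\right) = 6$)
$\left(n{\left(-9,33 \right)} - 177\right)^{2} = \left(6 - 177\right)^{2} = \left(-171\right)^{2} = 29241$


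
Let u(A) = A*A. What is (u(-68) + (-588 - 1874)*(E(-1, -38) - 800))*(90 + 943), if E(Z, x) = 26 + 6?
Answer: 1957989520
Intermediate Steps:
E(Z, x) = 32
u(A) = A²
(u(-68) + (-588 - 1874)*(E(-1, -38) - 800))*(90 + 943) = ((-68)² + (-588 - 1874)*(32 - 800))*(90 + 943) = (4624 - 2462*(-768))*1033 = (4624 + 1890816)*1033 = 1895440*1033 = 1957989520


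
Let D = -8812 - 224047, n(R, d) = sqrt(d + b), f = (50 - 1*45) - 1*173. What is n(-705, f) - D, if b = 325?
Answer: 232859 + sqrt(157) ≈ 2.3287e+5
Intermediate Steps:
f = -168 (f = (50 - 45) - 173 = 5 - 173 = -168)
n(R, d) = sqrt(325 + d) (n(R, d) = sqrt(d + 325) = sqrt(325 + d))
D = -232859
n(-705, f) - D = sqrt(325 - 168) - 1*(-232859) = sqrt(157) + 232859 = 232859 + sqrt(157)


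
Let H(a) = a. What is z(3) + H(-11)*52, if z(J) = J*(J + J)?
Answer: -554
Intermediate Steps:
z(J) = 2*J² (z(J) = J*(2*J) = 2*J²)
z(3) + H(-11)*52 = 2*3² - 11*52 = 2*9 - 572 = 18 - 572 = -554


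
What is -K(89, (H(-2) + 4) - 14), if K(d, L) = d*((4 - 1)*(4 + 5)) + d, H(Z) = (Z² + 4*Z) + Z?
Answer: -2492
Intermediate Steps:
H(Z) = Z² + 5*Z
K(d, L) = 28*d (K(d, L) = d*(3*9) + d = d*27 + d = 27*d + d = 28*d)
-K(89, (H(-2) + 4) - 14) = -28*89 = -1*2492 = -2492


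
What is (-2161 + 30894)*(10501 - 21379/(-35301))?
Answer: 10651816732940/35301 ≈ 3.0174e+8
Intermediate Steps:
(-2161 + 30894)*(10501 - 21379/(-35301)) = 28733*(10501 - 21379*(-1/35301)) = 28733*(10501 + 21379/35301) = 28733*(370717180/35301) = 10651816732940/35301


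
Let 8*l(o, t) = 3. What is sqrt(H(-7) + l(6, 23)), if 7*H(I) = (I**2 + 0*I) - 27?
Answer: sqrt(2758)/28 ≈ 1.8756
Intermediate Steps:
l(o, t) = 3/8 (l(o, t) = (1/8)*3 = 3/8)
H(I) = -27/7 + I**2/7 (H(I) = ((I**2 + 0*I) - 27)/7 = ((I**2 + 0) - 27)/7 = (I**2 - 27)/7 = (-27 + I**2)/7 = -27/7 + I**2/7)
sqrt(H(-7) + l(6, 23)) = sqrt((-27/7 + (1/7)*(-7)**2) + 3/8) = sqrt((-27/7 + (1/7)*49) + 3/8) = sqrt((-27/7 + 7) + 3/8) = sqrt(22/7 + 3/8) = sqrt(197/56) = sqrt(2758)/28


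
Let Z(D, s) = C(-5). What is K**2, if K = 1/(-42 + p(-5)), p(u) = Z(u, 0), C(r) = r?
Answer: 1/2209 ≈ 0.00045269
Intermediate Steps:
Z(D, s) = -5
p(u) = -5
K = -1/47 (K = 1/(-42 - 5) = 1/(-47) = -1/47 ≈ -0.021277)
K**2 = (-1/47)**2 = 1/2209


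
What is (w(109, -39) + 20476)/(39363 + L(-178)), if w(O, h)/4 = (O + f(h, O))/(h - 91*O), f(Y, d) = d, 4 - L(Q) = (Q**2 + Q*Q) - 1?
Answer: -1592962/1867125 ≈ -0.85316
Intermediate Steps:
L(Q) = 5 - 2*Q**2 (L(Q) = 4 - ((Q**2 + Q*Q) - 1) = 4 - ((Q**2 + Q**2) - 1) = 4 - (2*Q**2 - 1) = 4 - (-1 + 2*Q**2) = 4 + (1 - 2*Q**2) = 5 - 2*Q**2)
w(O, h) = 8*O/(h - 91*O) (w(O, h) = 4*((O + O)/(h - 91*O)) = 4*((2*O)/(h - 91*O)) = 4*(2*O/(h - 91*O)) = 8*O/(h - 91*O))
(w(109, -39) + 20476)/(39363 + L(-178)) = (8*109/(-39 - 91*109) + 20476)/(39363 + (5 - 2*(-178)**2)) = (8*109/(-39 - 9919) + 20476)/(39363 + (5 - 2*31684)) = (8*109/(-9958) + 20476)/(39363 + (5 - 63368)) = (8*109*(-1/9958) + 20476)/(39363 - 63363) = (-436/4979 + 20476)/(-24000) = (101949568/4979)*(-1/24000) = -1592962/1867125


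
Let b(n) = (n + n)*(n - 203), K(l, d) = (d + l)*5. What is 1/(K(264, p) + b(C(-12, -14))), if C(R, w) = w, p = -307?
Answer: 1/5861 ≈ 0.00017062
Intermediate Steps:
K(l, d) = 5*d + 5*l
b(n) = 2*n*(-203 + n) (b(n) = (2*n)*(-203 + n) = 2*n*(-203 + n))
1/(K(264, p) + b(C(-12, -14))) = 1/((5*(-307) + 5*264) + 2*(-14)*(-203 - 14)) = 1/((-1535 + 1320) + 2*(-14)*(-217)) = 1/(-215 + 6076) = 1/5861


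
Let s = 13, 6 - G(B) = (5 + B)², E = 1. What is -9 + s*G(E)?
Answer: -399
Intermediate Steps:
G(B) = 6 - (5 + B)²
-9 + s*G(E) = -9 + 13*(6 - (5 + 1)²) = -9 + 13*(6 - 1*6²) = -9 + 13*(6 - 1*36) = -9 + 13*(6 - 36) = -9 + 13*(-30) = -9 - 390 = -399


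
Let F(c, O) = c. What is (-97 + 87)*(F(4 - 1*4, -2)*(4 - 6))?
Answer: 0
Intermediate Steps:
(-97 + 87)*(F(4 - 1*4, -2)*(4 - 6)) = (-97 + 87)*((4 - 1*4)*(4 - 6)) = -10*(4 - 4)*(-2) = -0*(-2) = -10*0 = 0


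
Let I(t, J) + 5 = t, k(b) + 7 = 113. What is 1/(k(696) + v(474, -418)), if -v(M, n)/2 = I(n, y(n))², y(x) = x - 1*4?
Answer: -1/357752 ≈ -2.7952e-6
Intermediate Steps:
y(x) = -4 + x (y(x) = x - 4 = -4 + x)
k(b) = 106 (k(b) = -7 + 113 = 106)
I(t, J) = -5 + t
v(M, n) = -2*(-5 + n)²
1/(k(696) + v(474, -418)) = 1/(106 - 2*(-5 - 418)²) = 1/(106 - 2*(-423)²) = 1/(106 - 2*178929) = 1/(106 - 357858) = 1/(-357752) = -1/357752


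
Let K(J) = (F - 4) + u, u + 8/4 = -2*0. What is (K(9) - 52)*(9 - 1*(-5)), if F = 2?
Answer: -784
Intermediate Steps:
u = -2 (u = -2 - 2*0 = -2 + 0 = -2)
K(J) = -4 (K(J) = (2 - 4) - 2 = -2 - 2 = -4)
(K(9) - 52)*(9 - 1*(-5)) = (-4 - 52)*(9 - 1*(-5)) = -56*(9 + 5) = -56*14 = -784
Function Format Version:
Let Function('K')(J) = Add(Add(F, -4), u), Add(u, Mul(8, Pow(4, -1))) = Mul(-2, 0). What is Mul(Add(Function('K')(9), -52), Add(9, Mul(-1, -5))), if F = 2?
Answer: -784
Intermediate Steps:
u = -2 (u = Add(-2, Mul(-2, 0)) = Add(-2, 0) = -2)
Function('K')(J) = -4 (Function('K')(J) = Add(Add(2, -4), -2) = Add(-2, -2) = -4)
Mul(Add(Function('K')(9), -52), Add(9, Mul(-1, -5))) = Mul(Add(-4, -52), Add(9, Mul(-1, -5))) = Mul(-56, Add(9, 5)) = Mul(-56, 14) = -784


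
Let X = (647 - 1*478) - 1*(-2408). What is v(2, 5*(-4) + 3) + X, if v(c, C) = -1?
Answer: 2576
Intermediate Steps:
X = 2577 (X = (647 - 478) + 2408 = 169 + 2408 = 2577)
v(2, 5*(-4) + 3) + X = -1 + 2577 = 2576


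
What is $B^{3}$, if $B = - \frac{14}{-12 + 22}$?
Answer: $- \frac{343}{125} \approx -2.744$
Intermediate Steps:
$B = - \frac{7}{5}$ ($B = - \frac{14}{10} = \left(-14\right) \frac{1}{10} = - \frac{7}{5} \approx -1.4$)
$B^{3} = \left(- \frac{7}{5}\right)^{3} = - \frac{343}{125}$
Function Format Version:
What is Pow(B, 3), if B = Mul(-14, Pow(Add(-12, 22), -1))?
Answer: Rational(-343, 125) ≈ -2.7440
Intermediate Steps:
B = Rational(-7, 5) (B = Mul(-14, Pow(10, -1)) = Mul(-14, Rational(1, 10)) = Rational(-7, 5) ≈ -1.4000)
Pow(B, 3) = Pow(Rational(-7, 5), 3) = Rational(-343, 125)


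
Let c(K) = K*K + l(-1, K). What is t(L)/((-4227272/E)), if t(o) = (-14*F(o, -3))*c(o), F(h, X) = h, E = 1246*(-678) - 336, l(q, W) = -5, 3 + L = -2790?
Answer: 242281007811108/3973 ≈ 6.0982e+10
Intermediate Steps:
L = -2793 (L = -3 - 2790 = -2793)
E = -845124 (E = -844788 - 336 = -845124)
c(K) = -5 + K² (c(K) = K*K - 5 = K² - 5 = -5 + K²)
t(o) = -14*o*(-5 + o²) (t(o) = (-14*o)*(-5 + o²) = -14*o*(-5 + o²))
t(L)/((-4227272/E)) = (14*(-2793)*(5 - 1*(-2793)²))/((-4227272/(-845124))) = (14*(-2793)*(5 - 1*7800849))/((-4227272*(-1/845124))) = (14*(-2793)*(5 - 7800849))/(150974/30183) = (14*(-2793)*(-7800844))*(30183/150974) = 305028602088*(30183/150974) = 242281007811108/3973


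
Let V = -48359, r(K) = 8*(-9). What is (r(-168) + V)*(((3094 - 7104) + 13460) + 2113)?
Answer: -560007653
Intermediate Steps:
r(K) = -72
(r(-168) + V)*(((3094 - 7104) + 13460) + 2113) = (-72 - 48359)*(((3094 - 7104) + 13460) + 2113) = -48431*((-4010 + 13460) + 2113) = -48431*(9450 + 2113) = -48431*11563 = -560007653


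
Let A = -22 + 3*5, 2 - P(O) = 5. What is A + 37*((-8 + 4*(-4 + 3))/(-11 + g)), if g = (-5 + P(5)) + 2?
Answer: 325/17 ≈ 19.118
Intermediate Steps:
P(O) = -3 (P(O) = 2 - 1*5 = 2 - 5 = -3)
g = -6 (g = (-5 - 3) + 2 = -8 + 2 = -6)
A = -7 (A = -22 + 15 = -7)
A + 37*((-8 + 4*(-4 + 3))/(-11 + g)) = -7 + 37*((-8 + 4*(-4 + 3))/(-11 - 6)) = -7 + 37*((-8 + 4*(-1))/(-17)) = -7 + 37*((-8 - 4)*(-1/17)) = -7 + 37*(-12*(-1/17)) = -7 + 37*(12/17) = -7 + 444/17 = 325/17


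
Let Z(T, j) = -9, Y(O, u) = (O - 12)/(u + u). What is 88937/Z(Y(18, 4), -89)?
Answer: -88937/9 ≈ -9881.9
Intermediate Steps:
Y(O, u) = (-12 + O)/(2*u) (Y(O, u) = (-12 + O)/((2*u)) = (-12 + O)*(1/(2*u)) = (-12 + O)/(2*u))
88937/Z(Y(18, 4), -89) = 88937/(-9) = 88937*(-⅑) = -88937/9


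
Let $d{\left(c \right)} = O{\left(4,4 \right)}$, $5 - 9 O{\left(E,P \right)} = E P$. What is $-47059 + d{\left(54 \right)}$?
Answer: $- \frac{423542}{9} \approx -47060.0$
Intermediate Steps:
$O{\left(E,P \right)} = \frac{5}{9} - \frac{E P}{9}$
$d{\left(c \right)} = - \frac{11}{9}$ ($d{\left(c \right)} = \frac{5}{9} - \frac{4}{9} \cdot 4 = \frac{5}{9} - \frac{16}{9} = - \frac{11}{9}$)
$-47059 + d{\left(54 \right)} = -47059 - \frac{11}{9} = - \frac{423542}{9}$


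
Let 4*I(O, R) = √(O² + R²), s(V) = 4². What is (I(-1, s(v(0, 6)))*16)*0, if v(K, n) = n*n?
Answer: 0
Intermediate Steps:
v(K, n) = n²
s(V) = 16
I(O, R) = √(O² + R²)/4
(I(-1, s(v(0, 6)))*16)*0 = ((√((-1)² + 16²)/4)*16)*0 = ((√(1 + 256)/4)*16)*0 = ((√257/4)*16)*0 = (4*√257)*0 = 0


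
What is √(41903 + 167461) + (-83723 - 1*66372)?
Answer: -150095 + 2*√52341 ≈ -1.4964e+5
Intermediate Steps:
√(41903 + 167461) + (-83723 - 1*66372) = √209364 + (-83723 - 66372) = 2*√52341 - 150095 = -150095 + 2*√52341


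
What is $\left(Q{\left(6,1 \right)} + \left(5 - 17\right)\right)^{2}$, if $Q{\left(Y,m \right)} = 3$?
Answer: $81$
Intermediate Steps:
$\left(Q{\left(6,1 \right)} + \left(5 - 17\right)\right)^{2} = \left(3 + \left(5 - 17\right)\right)^{2} = \left(3 - 12\right)^{2} = \left(-9\right)^{2} = 81$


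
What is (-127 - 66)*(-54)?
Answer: 10422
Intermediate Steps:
(-127 - 66)*(-54) = -193*(-54) = 10422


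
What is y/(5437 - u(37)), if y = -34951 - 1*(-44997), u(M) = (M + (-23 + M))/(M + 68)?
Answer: 175805/95139 ≈ 1.8479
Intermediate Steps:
u(M) = (-23 + 2*M)/(68 + M)
y = 10046 (y = -34951 + 44997 = 10046)
y/(5437 - u(37)) = 10046/(5437 - (-23 + 2*37)/(68 + 37)) = 10046/(5437 - (-23 + 74)/105) = 10046/(5437 - 51/105) = 10046/(5437 - 1*17/35) = 10046/(5437 - 17/35) = 10046/(190278/35) = 10046*(35/190278) = 175805/95139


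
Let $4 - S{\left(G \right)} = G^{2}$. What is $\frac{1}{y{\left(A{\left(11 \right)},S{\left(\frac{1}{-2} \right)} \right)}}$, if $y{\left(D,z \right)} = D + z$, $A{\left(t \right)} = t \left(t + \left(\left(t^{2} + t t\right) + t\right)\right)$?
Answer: $\frac{4}{11631} \approx 0.00034391$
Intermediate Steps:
$A{\left(t \right)} = t \left(2 t + 2 t^{2}\right)$ ($A{\left(t \right)} = t \left(t + \left(\left(t^{2} + t^{2}\right) + t\right)\right) = t \left(t + \left(2 t^{2} + t\right)\right) = t \left(t + \left(t + 2 t^{2}\right)\right) = t \left(2 t + 2 t^{2}\right)$)
$S{\left(G \right)} = 4 - G^{2}$
$\frac{1}{y{\left(A{\left(11 \right)},S{\left(\frac{1}{-2} \right)} \right)}} = \frac{1}{2 \cdot 11^{2} \left(1 + 11\right) + \left(4 - \left(\frac{1}{-2}\right)^{2}\right)} = \frac{1}{2 \cdot 121 \cdot 12 + \left(4 - \left(- \frac{1}{2}\right)^{2}\right)} = \frac{1}{2904 + \left(4 - \frac{1}{4}\right)} = \frac{1}{2904 + \frac{15}{4}} = \frac{1}{\frac{11631}{4}} = \frac{4}{11631}$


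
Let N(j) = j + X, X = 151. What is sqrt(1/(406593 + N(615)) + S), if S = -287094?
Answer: I*sqrt(47640767337798455)/407359 ≈ 535.81*I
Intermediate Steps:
N(j) = 151 + j (N(j) = j + 151 = 151 + j)
sqrt(1/(406593 + N(615)) + S) = sqrt(1/(406593 + (151 + 615)) - 287094) = sqrt(1/(406593 + 766) - 287094) = sqrt(1/407359 - 287094) = sqrt(-116950324745/407359) = I*sqrt(47640767337798455)/407359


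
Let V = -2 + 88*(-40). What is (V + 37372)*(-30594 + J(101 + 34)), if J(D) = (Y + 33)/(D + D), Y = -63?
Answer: -9320495950/9 ≈ -1.0356e+9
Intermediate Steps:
V = -3522 (V = -2 - 3520 = -3522)
J(D) = -15/D (J(D) = (-63 + 33)/(D + D) = -30*1/(2*D) = -15/D)
(V + 37372)*(-30594 + J(101 + 34)) = (-3522 + 37372)*(-30594 - 15/(101 + 34)) = 33850*(-30594 - 15/135) = 33850*(-30594 - 15*1/135) = 33850*(-30594 - ⅑) = 33850*(-275347/9) = -9320495950/9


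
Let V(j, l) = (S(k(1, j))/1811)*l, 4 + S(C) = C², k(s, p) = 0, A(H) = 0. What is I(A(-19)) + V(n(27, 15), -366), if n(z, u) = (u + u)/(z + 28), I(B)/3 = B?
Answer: 1464/1811 ≈ 0.80839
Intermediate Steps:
I(B) = 3*B
n(z, u) = 2*u/(28 + z) (n(z, u) = (2*u)/(28 + z) = 2*u/(28 + z))
S(C) = -4 + C²
V(j, l) = -4*l/1811 (V(j, l) = ((-4 + 0²)/1811)*l = ((-4 + 0)*(1/1811))*l = (-4*1/1811)*l = -4*l/1811)
I(A(-19)) + V(n(27, 15), -366) = 3*0 - 4/1811*(-366) = 0 + 1464/1811 = 1464/1811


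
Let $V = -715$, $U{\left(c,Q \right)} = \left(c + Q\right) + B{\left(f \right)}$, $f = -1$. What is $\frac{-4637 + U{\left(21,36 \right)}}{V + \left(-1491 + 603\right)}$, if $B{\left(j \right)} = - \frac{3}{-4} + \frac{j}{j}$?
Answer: $\frac{18313}{6412} \approx 2.8561$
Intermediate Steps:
$B{\left(j \right)} = \frac{7}{4}$ ($B{\left(j \right)} = \left(-3\right) \left(- \frac{1}{4}\right) + 1 = \frac{3}{4} + 1 = \frac{7}{4}$)
$U{\left(c,Q \right)} = \frac{7}{4} + Q + c$ ($U{\left(c,Q \right)} = \left(c + Q\right) + \frac{7}{4} = \left(Q + c\right) + \frac{7}{4} = \frac{7}{4} + Q + c$)
$\frac{-4637 + U{\left(21,36 \right)}}{V + \left(-1491 + 603\right)} = \frac{-4637 + \left(\frac{7}{4} + 36 + 21\right)}{-715 + \left(-1491 + 603\right)} = \frac{-4637 + \frac{235}{4}}{-715 - 888} = - \frac{18313}{4 \left(-1603\right)} = \left(- \frac{18313}{4}\right) \left(- \frac{1}{1603}\right) = \frac{18313}{6412}$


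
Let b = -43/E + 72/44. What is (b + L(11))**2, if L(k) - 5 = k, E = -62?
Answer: 156275001/465124 ≈ 335.99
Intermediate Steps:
L(k) = 5 + k
b = 1589/682 (b = -43/(-62) + 72/44 = -43*(-1/62) + 72*(1/44) = 43/62 + 18/11 = 1589/682 ≈ 2.3299)
(b + L(11))**2 = (1589/682 + (5 + 11))**2 = (1589/682 + 16)**2 = (12501/682)**2 = 156275001/465124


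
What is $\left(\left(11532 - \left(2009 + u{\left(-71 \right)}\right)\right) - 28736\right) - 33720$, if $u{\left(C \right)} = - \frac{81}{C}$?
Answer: $- \frac{3758324}{71} \approx -52934.0$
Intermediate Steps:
$\left(\left(11532 - \left(2009 + u{\left(-71 \right)}\right)\right) - 28736\right) - 33720 = \left(\left(11532 - \left(2009 - \frac{81}{-71}\right)\right) - 28736\right) - 33720 = \left(\left(11532 - \left(2009 - - \frac{81}{71}\right)\right) - 28736\right) - 33720 = \left(\left(11532 - \left(2009 + \frac{81}{71}\right)\right) - 28736\right) - 33720 = \left(\left(11532 - \frac{142720}{71}\right) - 28736\right) - 33720 = \left(\frac{676052}{71} - 28736\right) - 33720 = - \frac{1364204}{71} - 33720 = - \frac{3758324}{71}$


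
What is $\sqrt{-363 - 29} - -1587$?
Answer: $1587 + 14 i \sqrt{2} \approx 1587.0 + 19.799 i$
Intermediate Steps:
$\sqrt{-363 - 29} - -1587 = \sqrt{-392} + 1587 = 14 i \sqrt{2} + 1587 = 1587 + 14 i \sqrt{2}$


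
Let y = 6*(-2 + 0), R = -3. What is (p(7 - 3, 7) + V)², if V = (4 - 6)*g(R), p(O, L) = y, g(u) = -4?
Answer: 16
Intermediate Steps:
y = -12 (y = 6*(-2) = -12)
p(O, L) = -12
V = 8 (V = (4 - 6)*(-4) = -2*(-4) = 8)
(p(7 - 3, 7) + V)² = (-12 + 8)² = (-4)² = 16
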